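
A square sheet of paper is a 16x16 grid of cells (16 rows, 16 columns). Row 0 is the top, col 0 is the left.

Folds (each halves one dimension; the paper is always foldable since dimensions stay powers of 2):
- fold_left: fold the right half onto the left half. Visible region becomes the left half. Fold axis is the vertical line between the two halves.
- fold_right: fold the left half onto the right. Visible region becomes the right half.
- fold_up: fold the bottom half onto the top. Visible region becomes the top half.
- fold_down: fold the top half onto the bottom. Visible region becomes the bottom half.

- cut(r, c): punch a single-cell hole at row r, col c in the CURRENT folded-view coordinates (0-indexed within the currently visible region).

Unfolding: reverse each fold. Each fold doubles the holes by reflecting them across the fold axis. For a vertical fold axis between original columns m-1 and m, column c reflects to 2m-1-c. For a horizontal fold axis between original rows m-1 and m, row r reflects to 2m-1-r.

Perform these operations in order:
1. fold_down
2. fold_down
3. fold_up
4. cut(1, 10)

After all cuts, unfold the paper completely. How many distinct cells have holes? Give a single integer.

Answer: 8

Derivation:
Op 1 fold_down: fold axis h@8; visible region now rows[8,16) x cols[0,16) = 8x16
Op 2 fold_down: fold axis h@12; visible region now rows[12,16) x cols[0,16) = 4x16
Op 3 fold_up: fold axis h@14; visible region now rows[12,14) x cols[0,16) = 2x16
Op 4 cut(1, 10): punch at orig (13,10); cuts so far [(13, 10)]; region rows[12,14) x cols[0,16) = 2x16
Unfold 1 (reflect across h@14): 2 holes -> [(13, 10), (14, 10)]
Unfold 2 (reflect across h@12): 4 holes -> [(9, 10), (10, 10), (13, 10), (14, 10)]
Unfold 3 (reflect across h@8): 8 holes -> [(1, 10), (2, 10), (5, 10), (6, 10), (9, 10), (10, 10), (13, 10), (14, 10)]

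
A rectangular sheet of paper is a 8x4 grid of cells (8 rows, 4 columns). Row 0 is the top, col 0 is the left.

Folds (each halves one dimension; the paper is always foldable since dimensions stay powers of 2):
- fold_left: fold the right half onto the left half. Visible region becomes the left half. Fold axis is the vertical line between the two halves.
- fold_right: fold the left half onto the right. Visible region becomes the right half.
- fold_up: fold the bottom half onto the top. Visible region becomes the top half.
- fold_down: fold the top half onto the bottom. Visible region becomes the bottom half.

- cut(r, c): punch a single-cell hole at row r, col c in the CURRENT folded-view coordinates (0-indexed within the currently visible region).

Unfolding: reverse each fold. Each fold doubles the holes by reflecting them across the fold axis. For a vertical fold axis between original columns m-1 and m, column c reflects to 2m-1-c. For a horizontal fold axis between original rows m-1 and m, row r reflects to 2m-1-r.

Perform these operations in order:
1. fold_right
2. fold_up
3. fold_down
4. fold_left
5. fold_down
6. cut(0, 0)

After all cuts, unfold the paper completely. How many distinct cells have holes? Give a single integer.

Op 1 fold_right: fold axis v@2; visible region now rows[0,8) x cols[2,4) = 8x2
Op 2 fold_up: fold axis h@4; visible region now rows[0,4) x cols[2,4) = 4x2
Op 3 fold_down: fold axis h@2; visible region now rows[2,4) x cols[2,4) = 2x2
Op 4 fold_left: fold axis v@3; visible region now rows[2,4) x cols[2,3) = 2x1
Op 5 fold_down: fold axis h@3; visible region now rows[3,4) x cols[2,3) = 1x1
Op 6 cut(0, 0): punch at orig (3,2); cuts so far [(3, 2)]; region rows[3,4) x cols[2,3) = 1x1
Unfold 1 (reflect across h@3): 2 holes -> [(2, 2), (3, 2)]
Unfold 2 (reflect across v@3): 4 holes -> [(2, 2), (2, 3), (3, 2), (3, 3)]
Unfold 3 (reflect across h@2): 8 holes -> [(0, 2), (0, 3), (1, 2), (1, 3), (2, 2), (2, 3), (3, 2), (3, 3)]
Unfold 4 (reflect across h@4): 16 holes -> [(0, 2), (0, 3), (1, 2), (1, 3), (2, 2), (2, 3), (3, 2), (3, 3), (4, 2), (4, 3), (5, 2), (5, 3), (6, 2), (6, 3), (7, 2), (7, 3)]
Unfold 5 (reflect across v@2): 32 holes -> [(0, 0), (0, 1), (0, 2), (0, 3), (1, 0), (1, 1), (1, 2), (1, 3), (2, 0), (2, 1), (2, 2), (2, 3), (3, 0), (3, 1), (3, 2), (3, 3), (4, 0), (4, 1), (4, 2), (4, 3), (5, 0), (5, 1), (5, 2), (5, 3), (6, 0), (6, 1), (6, 2), (6, 3), (7, 0), (7, 1), (7, 2), (7, 3)]

Answer: 32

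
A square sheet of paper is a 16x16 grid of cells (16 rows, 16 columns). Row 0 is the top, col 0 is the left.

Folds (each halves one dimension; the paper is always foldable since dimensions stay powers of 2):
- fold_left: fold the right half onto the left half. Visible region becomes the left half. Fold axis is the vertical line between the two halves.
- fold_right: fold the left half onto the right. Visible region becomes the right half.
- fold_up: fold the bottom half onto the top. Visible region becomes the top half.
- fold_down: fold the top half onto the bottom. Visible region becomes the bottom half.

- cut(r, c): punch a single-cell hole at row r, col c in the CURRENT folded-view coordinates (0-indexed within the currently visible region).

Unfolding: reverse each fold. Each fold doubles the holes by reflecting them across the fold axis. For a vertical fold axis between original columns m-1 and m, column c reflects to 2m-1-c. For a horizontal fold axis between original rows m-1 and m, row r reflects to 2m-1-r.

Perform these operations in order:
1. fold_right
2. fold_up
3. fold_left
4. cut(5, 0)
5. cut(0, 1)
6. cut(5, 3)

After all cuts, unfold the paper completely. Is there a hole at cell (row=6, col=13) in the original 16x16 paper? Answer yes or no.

Answer: no

Derivation:
Op 1 fold_right: fold axis v@8; visible region now rows[0,16) x cols[8,16) = 16x8
Op 2 fold_up: fold axis h@8; visible region now rows[0,8) x cols[8,16) = 8x8
Op 3 fold_left: fold axis v@12; visible region now rows[0,8) x cols[8,12) = 8x4
Op 4 cut(5, 0): punch at orig (5,8); cuts so far [(5, 8)]; region rows[0,8) x cols[8,12) = 8x4
Op 5 cut(0, 1): punch at orig (0,9); cuts so far [(0, 9), (5, 8)]; region rows[0,8) x cols[8,12) = 8x4
Op 6 cut(5, 3): punch at orig (5,11); cuts so far [(0, 9), (5, 8), (5, 11)]; region rows[0,8) x cols[8,12) = 8x4
Unfold 1 (reflect across v@12): 6 holes -> [(0, 9), (0, 14), (5, 8), (5, 11), (5, 12), (5, 15)]
Unfold 2 (reflect across h@8): 12 holes -> [(0, 9), (0, 14), (5, 8), (5, 11), (5, 12), (5, 15), (10, 8), (10, 11), (10, 12), (10, 15), (15, 9), (15, 14)]
Unfold 3 (reflect across v@8): 24 holes -> [(0, 1), (0, 6), (0, 9), (0, 14), (5, 0), (5, 3), (5, 4), (5, 7), (5, 8), (5, 11), (5, 12), (5, 15), (10, 0), (10, 3), (10, 4), (10, 7), (10, 8), (10, 11), (10, 12), (10, 15), (15, 1), (15, 6), (15, 9), (15, 14)]
Holes: [(0, 1), (0, 6), (0, 9), (0, 14), (5, 0), (5, 3), (5, 4), (5, 7), (5, 8), (5, 11), (5, 12), (5, 15), (10, 0), (10, 3), (10, 4), (10, 7), (10, 8), (10, 11), (10, 12), (10, 15), (15, 1), (15, 6), (15, 9), (15, 14)]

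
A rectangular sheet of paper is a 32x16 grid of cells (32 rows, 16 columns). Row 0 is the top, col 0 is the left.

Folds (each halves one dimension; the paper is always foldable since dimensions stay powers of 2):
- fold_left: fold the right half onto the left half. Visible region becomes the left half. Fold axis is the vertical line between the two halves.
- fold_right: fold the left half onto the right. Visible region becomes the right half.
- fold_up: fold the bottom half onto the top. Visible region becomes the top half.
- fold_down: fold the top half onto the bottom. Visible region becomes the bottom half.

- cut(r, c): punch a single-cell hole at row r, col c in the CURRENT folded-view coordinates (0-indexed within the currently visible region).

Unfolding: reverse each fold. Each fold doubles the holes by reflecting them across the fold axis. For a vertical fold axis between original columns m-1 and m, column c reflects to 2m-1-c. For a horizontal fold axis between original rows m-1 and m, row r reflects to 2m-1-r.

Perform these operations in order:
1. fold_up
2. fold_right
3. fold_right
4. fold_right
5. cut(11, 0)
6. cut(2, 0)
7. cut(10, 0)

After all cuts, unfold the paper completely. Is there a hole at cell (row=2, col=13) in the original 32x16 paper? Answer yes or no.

Op 1 fold_up: fold axis h@16; visible region now rows[0,16) x cols[0,16) = 16x16
Op 2 fold_right: fold axis v@8; visible region now rows[0,16) x cols[8,16) = 16x8
Op 3 fold_right: fold axis v@12; visible region now rows[0,16) x cols[12,16) = 16x4
Op 4 fold_right: fold axis v@14; visible region now rows[0,16) x cols[14,16) = 16x2
Op 5 cut(11, 0): punch at orig (11,14); cuts so far [(11, 14)]; region rows[0,16) x cols[14,16) = 16x2
Op 6 cut(2, 0): punch at orig (2,14); cuts so far [(2, 14), (11, 14)]; region rows[0,16) x cols[14,16) = 16x2
Op 7 cut(10, 0): punch at orig (10,14); cuts so far [(2, 14), (10, 14), (11, 14)]; region rows[0,16) x cols[14,16) = 16x2
Unfold 1 (reflect across v@14): 6 holes -> [(2, 13), (2, 14), (10, 13), (10, 14), (11, 13), (11, 14)]
Unfold 2 (reflect across v@12): 12 holes -> [(2, 9), (2, 10), (2, 13), (2, 14), (10, 9), (10, 10), (10, 13), (10, 14), (11, 9), (11, 10), (11, 13), (11, 14)]
Unfold 3 (reflect across v@8): 24 holes -> [(2, 1), (2, 2), (2, 5), (2, 6), (2, 9), (2, 10), (2, 13), (2, 14), (10, 1), (10, 2), (10, 5), (10, 6), (10, 9), (10, 10), (10, 13), (10, 14), (11, 1), (11, 2), (11, 5), (11, 6), (11, 9), (11, 10), (11, 13), (11, 14)]
Unfold 4 (reflect across h@16): 48 holes -> [(2, 1), (2, 2), (2, 5), (2, 6), (2, 9), (2, 10), (2, 13), (2, 14), (10, 1), (10, 2), (10, 5), (10, 6), (10, 9), (10, 10), (10, 13), (10, 14), (11, 1), (11, 2), (11, 5), (11, 6), (11, 9), (11, 10), (11, 13), (11, 14), (20, 1), (20, 2), (20, 5), (20, 6), (20, 9), (20, 10), (20, 13), (20, 14), (21, 1), (21, 2), (21, 5), (21, 6), (21, 9), (21, 10), (21, 13), (21, 14), (29, 1), (29, 2), (29, 5), (29, 6), (29, 9), (29, 10), (29, 13), (29, 14)]
Holes: [(2, 1), (2, 2), (2, 5), (2, 6), (2, 9), (2, 10), (2, 13), (2, 14), (10, 1), (10, 2), (10, 5), (10, 6), (10, 9), (10, 10), (10, 13), (10, 14), (11, 1), (11, 2), (11, 5), (11, 6), (11, 9), (11, 10), (11, 13), (11, 14), (20, 1), (20, 2), (20, 5), (20, 6), (20, 9), (20, 10), (20, 13), (20, 14), (21, 1), (21, 2), (21, 5), (21, 6), (21, 9), (21, 10), (21, 13), (21, 14), (29, 1), (29, 2), (29, 5), (29, 6), (29, 9), (29, 10), (29, 13), (29, 14)]

Answer: yes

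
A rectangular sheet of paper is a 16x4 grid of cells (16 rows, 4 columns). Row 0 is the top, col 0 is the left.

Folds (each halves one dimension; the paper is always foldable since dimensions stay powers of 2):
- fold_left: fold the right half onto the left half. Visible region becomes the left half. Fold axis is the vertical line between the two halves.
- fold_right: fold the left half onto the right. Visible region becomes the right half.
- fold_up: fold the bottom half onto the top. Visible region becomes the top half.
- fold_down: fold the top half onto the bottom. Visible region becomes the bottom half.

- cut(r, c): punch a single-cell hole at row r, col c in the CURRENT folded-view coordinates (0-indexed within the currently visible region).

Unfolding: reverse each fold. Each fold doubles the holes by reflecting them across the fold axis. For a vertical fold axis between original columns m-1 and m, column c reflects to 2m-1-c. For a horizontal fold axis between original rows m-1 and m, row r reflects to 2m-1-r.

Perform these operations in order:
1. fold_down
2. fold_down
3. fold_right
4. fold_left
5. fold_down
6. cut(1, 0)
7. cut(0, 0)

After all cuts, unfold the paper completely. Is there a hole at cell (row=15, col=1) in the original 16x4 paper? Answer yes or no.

Op 1 fold_down: fold axis h@8; visible region now rows[8,16) x cols[0,4) = 8x4
Op 2 fold_down: fold axis h@12; visible region now rows[12,16) x cols[0,4) = 4x4
Op 3 fold_right: fold axis v@2; visible region now rows[12,16) x cols[2,4) = 4x2
Op 4 fold_left: fold axis v@3; visible region now rows[12,16) x cols[2,3) = 4x1
Op 5 fold_down: fold axis h@14; visible region now rows[14,16) x cols[2,3) = 2x1
Op 6 cut(1, 0): punch at orig (15,2); cuts so far [(15, 2)]; region rows[14,16) x cols[2,3) = 2x1
Op 7 cut(0, 0): punch at orig (14,2); cuts so far [(14, 2), (15, 2)]; region rows[14,16) x cols[2,3) = 2x1
Unfold 1 (reflect across h@14): 4 holes -> [(12, 2), (13, 2), (14, 2), (15, 2)]
Unfold 2 (reflect across v@3): 8 holes -> [(12, 2), (12, 3), (13, 2), (13, 3), (14, 2), (14, 3), (15, 2), (15, 3)]
Unfold 3 (reflect across v@2): 16 holes -> [(12, 0), (12, 1), (12, 2), (12, 3), (13, 0), (13, 1), (13, 2), (13, 3), (14, 0), (14, 1), (14, 2), (14, 3), (15, 0), (15, 1), (15, 2), (15, 3)]
Unfold 4 (reflect across h@12): 32 holes -> [(8, 0), (8, 1), (8, 2), (8, 3), (9, 0), (9, 1), (9, 2), (9, 3), (10, 0), (10, 1), (10, 2), (10, 3), (11, 0), (11, 1), (11, 2), (11, 3), (12, 0), (12, 1), (12, 2), (12, 3), (13, 0), (13, 1), (13, 2), (13, 3), (14, 0), (14, 1), (14, 2), (14, 3), (15, 0), (15, 1), (15, 2), (15, 3)]
Unfold 5 (reflect across h@8): 64 holes -> [(0, 0), (0, 1), (0, 2), (0, 3), (1, 0), (1, 1), (1, 2), (1, 3), (2, 0), (2, 1), (2, 2), (2, 3), (3, 0), (3, 1), (3, 2), (3, 3), (4, 0), (4, 1), (4, 2), (4, 3), (5, 0), (5, 1), (5, 2), (5, 3), (6, 0), (6, 1), (6, 2), (6, 3), (7, 0), (7, 1), (7, 2), (7, 3), (8, 0), (8, 1), (8, 2), (8, 3), (9, 0), (9, 1), (9, 2), (9, 3), (10, 0), (10, 1), (10, 2), (10, 3), (11, 0), (11, 1), (11, 2), (11, 3), (12, 0), (12, 1), (12, 2), (12, 3), (13, 0), (13, 1), (13, 2), (13, 3), (14, 0), (14, 1), (14, 2), (14, 3), (15, 0), (15, 1), (15, 2), (15, 3)]
Holes: [(0, 0), (0, 1), (0, 2), (0, 3), (1, 0), (1, 1), (1, 2), (1, 3), (2, 0), (2, 1), (2, 2), (2, 3), (3, 0), (3, 1), (3, 2), (3, 3), (4, 0), (4, 1), (4, 2), (4, 3), (5, 0), (5, 1), (5, 2), (5, 3), (6, 0), (6, 1), (6, 2), (6, 3), (7, 0), (7, 1), (7, 2), (7, 3), (8, 0), (8, 1), (8, 2), (8, 3), (9, 0), (9, 1), (9, 2), (9, 3), (10, 0), (10, 1), (10, 2), (10, 3), (11, 0), (11, 1), (11, 2), (11, 3), (12, 0), (12, 1), (12, 2), (12, 3), (13, 0), (13, 1), (13, 2), (13, 3), (14, 0), (14, 1), (14, 2), (14, 3), (15, 0), (15, 1), (15, 2), (15, 3)]

Answer: yes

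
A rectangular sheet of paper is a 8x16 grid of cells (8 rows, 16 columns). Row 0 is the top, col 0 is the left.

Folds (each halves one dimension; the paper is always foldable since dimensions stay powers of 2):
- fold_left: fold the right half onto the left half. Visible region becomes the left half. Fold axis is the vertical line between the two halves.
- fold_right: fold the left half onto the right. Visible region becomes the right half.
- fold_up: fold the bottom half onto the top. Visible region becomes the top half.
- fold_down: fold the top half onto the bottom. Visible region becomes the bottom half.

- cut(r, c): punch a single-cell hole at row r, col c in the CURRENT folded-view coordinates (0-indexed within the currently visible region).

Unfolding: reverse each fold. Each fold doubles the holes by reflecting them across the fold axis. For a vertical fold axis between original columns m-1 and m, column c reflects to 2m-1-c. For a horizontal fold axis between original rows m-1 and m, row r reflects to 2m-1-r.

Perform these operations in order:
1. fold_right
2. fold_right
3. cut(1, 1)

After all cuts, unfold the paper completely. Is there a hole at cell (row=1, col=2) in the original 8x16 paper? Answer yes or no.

Op 1 fold_right: fold axis v@8; visible region now rows[0,8) x cols[8,16) = 8x8
Op 2 fold_right: fold axis v@12; visible region now rows[0,8) x cols[12,16) = 8x4
Op 3 cut(1, 1): punch at orig (1,13); cuts so far [(1, 13)]; region rows[0,8) x cols[12,16) = 8x4
Unfold 1 (reflect across v@12): 2 holes -> [(1, 10), (1, 13)]
Unfold 2 (reflect across v@8): 4 holes -> [(1, 2), (1, 5), (1, 10), (1, 13)]
Holes: [(1, 2), (1, 5), (1, 10), (1, 13)]

Answer: yes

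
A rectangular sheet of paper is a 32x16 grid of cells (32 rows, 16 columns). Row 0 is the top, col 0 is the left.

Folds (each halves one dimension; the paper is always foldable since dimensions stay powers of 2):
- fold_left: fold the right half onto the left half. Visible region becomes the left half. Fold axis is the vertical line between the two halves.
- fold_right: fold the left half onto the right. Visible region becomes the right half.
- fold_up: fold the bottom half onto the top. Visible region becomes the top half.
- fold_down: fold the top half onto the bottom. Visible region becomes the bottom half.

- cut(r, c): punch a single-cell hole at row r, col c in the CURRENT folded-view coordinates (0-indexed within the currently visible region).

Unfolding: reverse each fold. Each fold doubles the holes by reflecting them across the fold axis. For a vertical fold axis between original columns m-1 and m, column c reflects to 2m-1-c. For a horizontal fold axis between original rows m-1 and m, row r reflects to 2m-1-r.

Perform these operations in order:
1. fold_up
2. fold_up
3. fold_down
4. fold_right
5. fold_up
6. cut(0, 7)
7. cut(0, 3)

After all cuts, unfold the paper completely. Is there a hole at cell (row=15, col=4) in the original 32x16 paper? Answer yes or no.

Op 1 fold_up: fold axis h@16; visible region now rows[0,16) x cols[0,16) = 16x16
Op 2 fold_up: fold axis h@8; visible region now rows[0,8) x cols[0,16) = 8x16
Op 3 fold_down: fold axis h@4; visible region now rows[4,8) x cols[0,16) = 4x16
Op 4 fold_right: fold axis v@8; visible region now rows[4,8) x cols[8,16) = 4x8
Op 5 fold_up: fold axis h@6; visible region now rows[4,6) x cols[8,16) = 2x8
Op 6 cut(0, 7): punch at orig (4,15); cuts so far [(4, 15)]; region rows[4,6) x cols[8,16) = 2x8
Op 7 cut(0, 3): punch at orig (4,11); cuts so far [(4, 11), (4, 15)]; region rows[4,6) x cols[8,16) = 2x8
Unfold 1 (reflect across h@6): 4 holes -> [(4, 11), (4, 15), (7, 11), (7, 15)]
Unfold 2 (reflect across v@8): 8 holes -> [(4, 0), (4, 4), (4, 11), (4, 15), (7, 0), (7, 4), (7, 11), (7, 15)]
Unfold 3 (reflect across h@4): 16 holes -> [(0, 0), (0, 4), (0, 11), (0, 15), (3, 0), (3, 4), (3, 11), (3, 15), (4, 0), (4, 4), (4, 11), (4, 15), (7, 0), (7, 4), (7, 11), (7, 15)]
Unfold 4 (reflect across h@8): 32 holes -> [(0, 0), (0, 4), (0, 11), (0, 15), (3, 0), (3, 4), (3, 11), (3, 15), (4, 0), (4, 4), (4, 11), (4, 15), (7, 0), (7, 4), (7, 11), (7, 15), (8, 0), (8, 4), (8, 11), (8, 15), (11, 0), (11, 4), (11, 11), (11, 15), (12, 0), (12, 4), (12, 11), (12, 15), (15, 0), (15, 4), (15, 11), (15, 15)]
Unfold 5 (reflect across h@16): 64 holes -> [(0, 0), (0, 4), (0, 11), (0, 15), (3, 0), (3, 4), (3, 11), (3, 15), (4, 0), (4, 4), (4, 11), (4, 15), (7, 0), (7, 4), (7, 11), (7, 15), (8, 0), (8, 4), (8, 11), (8, 15), (11, 0), (11, 4), (11, 11), (11, 15), (12, 0), (12, 4), (12, 11), (12, 15), (15, 0), (15, 4), (15, 11), (15, 15), (16, 0), (16, 4), (16, 11), (16, 15), (19, 0), (19, 4), (19, 11), (19, 15), (20, 0), (20, 4), (20, 11), (20, 15), (23, 0), (23, 4), (23, 11), (23, 15), (24, 0), (24, 4), (24, 11), (24, 15), (27, 0), (27, 4), (27, 11), (27, 15), (28, 0), (28, 4), (28, 11), (28, 15), (31, 0), (31, 4), (31, 11), (31, 15)]
Holes: [(0, 0), (0, 4), (0, 11), (0, 15), (3, 0), (3, 4), (3, 11), (3, 15), (4, 0), (4, 4), (4, 11), (4, 15), (7, 0), (7, 4), (7, 11), (7, 15), (8, 0), (8, 4), (8, 11), (8, 15), (11, 0), (11, 4), (11, 11), (11, 15), (12, 0), (12, 4), (12, 11), (12, 15), (15, 0), (15, 4), (15, 11), (15, 15), (16, 0), (16, 4), (16, 11), (16, 15), (19, 0), (19, 4), (19, 11), (19, 15), (20, 0), (20, 4), (20, 11), (20, 15), (23, 0), (23, 4), (23, 11), (23, 15), (24, 0), (24, 4), (24, 11), (24, 15), (27, 0), (27, 4), (27, 11), (27, 15), (28, 0), (28, 4), (28, 11), (28, 15), (31, 0), (31, 4), (31, 11), (31, 15)]

Answer: yes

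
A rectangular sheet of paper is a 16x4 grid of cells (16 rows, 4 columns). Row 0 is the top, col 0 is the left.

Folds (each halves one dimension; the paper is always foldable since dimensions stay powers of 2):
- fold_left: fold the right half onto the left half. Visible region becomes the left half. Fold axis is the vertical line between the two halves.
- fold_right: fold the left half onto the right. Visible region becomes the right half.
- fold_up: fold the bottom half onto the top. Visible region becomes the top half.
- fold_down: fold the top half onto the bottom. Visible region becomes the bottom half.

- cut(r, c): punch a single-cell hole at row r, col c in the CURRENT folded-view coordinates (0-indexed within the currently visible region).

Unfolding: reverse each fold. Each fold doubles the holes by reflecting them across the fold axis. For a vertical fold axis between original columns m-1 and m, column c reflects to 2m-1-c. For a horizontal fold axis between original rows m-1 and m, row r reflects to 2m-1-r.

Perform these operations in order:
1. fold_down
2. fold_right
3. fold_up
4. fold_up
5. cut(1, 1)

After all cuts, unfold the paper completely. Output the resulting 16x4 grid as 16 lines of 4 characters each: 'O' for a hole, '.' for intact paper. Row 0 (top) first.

Op 1 fold_down: fold axis h@8; visible region now rows[8,16) x cols[0,4) = 8x4
Op 2 fold_right: fold axis v@2; visible region now rows[8,16) x cols[2,4) = 8x2
Op 3 fold_up: fold axis h@12; visible region now rows[8,12) x cols[2,4) = 4x2
Op 4 fold_up: fold axis h@10; visible region now rows[8,10) x cols[2,4) = 2x2
Op 5 cut(1, 1): punch at orig (9,3); cuts so far [(9, 3)]; region rows[8,10) x cols[2,4) = 2x2
Unfold 1 (reflect across h@10): 2 holes -> [(9, 3), (10, 3)]
Unfold 2 (reflect across h@12): 4 holes -> [(9, 3), (10, 3), (13, 3), (14, 3)]
Unfold 3 (reflect across v@2): 8 holes -> [(9, 0), (9, 3), (10, 0), (10, 3), (13, 0), (13, 3), (14, 0), (14, 3)]
Unfold 4 (reflect across h@8): 16 holes -> [(1, 0), (1, 3), (2, 0), (2, 3), (5, 0), (5, 3), (6, 0), (6, 3), (9, 0), (9, 3), (10, 0), (10, 3), (13, 0), (13, 3), (14, 0), (14, 3)]

Answer: ....
O..O
O..O
....
....
O..O
O..O
....
....
O..O
O..O
....
....
O..O
O..O
....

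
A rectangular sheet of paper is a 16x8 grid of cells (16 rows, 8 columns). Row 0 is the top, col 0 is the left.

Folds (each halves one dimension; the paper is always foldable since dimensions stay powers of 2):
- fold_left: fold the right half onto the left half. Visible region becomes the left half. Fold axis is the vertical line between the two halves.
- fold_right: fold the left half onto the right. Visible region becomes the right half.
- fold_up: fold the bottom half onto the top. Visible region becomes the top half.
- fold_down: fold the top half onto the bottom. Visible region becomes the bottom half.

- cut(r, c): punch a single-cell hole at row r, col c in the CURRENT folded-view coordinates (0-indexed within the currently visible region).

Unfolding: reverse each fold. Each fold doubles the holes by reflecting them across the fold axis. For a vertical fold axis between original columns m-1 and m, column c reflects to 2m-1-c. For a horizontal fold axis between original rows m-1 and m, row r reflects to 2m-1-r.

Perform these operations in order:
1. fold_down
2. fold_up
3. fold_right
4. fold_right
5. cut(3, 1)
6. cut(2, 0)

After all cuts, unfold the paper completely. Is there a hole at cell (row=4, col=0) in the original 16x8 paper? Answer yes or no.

Answer: yes

Derivation:
Op 1 fold_down: fold axis h@8; visible region now rows[8,16) x cols[0,8) = 8x8
Op 2 fold_up: fold axis h@12; visible region now rows[8,12) x cols[0,8) = 4x8
Op 3 fold_right: fold axis v@4; visible region now rows[8,12) x cols[4,8) = 4x4
Op 4 fold_right: fold axis v@6; visible region now rows[8,12) x cols[6,8) = 4x2
Op 5 cut(3, 1): punch at orig (11,7); cuts so far [(11, 7)]; region rows[8,12) x cols[6,8) = 4x2
Op 6 cut(2, 0): punch at orig (10,6); cuts so far [(10, 6), (11, 7)]; region rows[8,12) x cols[6,8) = 4x2
Unfold 1 (reflect across v@6): 4 holes -> [(10, 5), (10, 6), (11, 4), (11, 7)]
Unfold 2 (reflect across v@4): 8 holes -> [(10, 1), (10, 2), (10, 5), (10, 6), (11, 0), (11, 3), (11, 4), (11, 7)]
Unfold 3 (reflect across h@12): 16 holes -> [(10, 1), (10, 2), (10, 5), (10, 6), (11, 0), (11, 3), (11, 4), (11, 7), (12, 0), (12, 3), (12, 4), (12, 7), (13, 1), (13, 2), (13, 5), (13, 6)]
Unfold 4 (reflect across h@8): 32 holes -> [(2, 1), (2, 2), (2, 5), (2, 6), (3, 0), (3, 3), (3, 4), (3, 7), (4, 0), (4, 3), (4, 4), (4, 7), (5, 1), (5, 2), (5, 5), (5, 6), (10, 1), (10, 2), (10, 5), (10, 6), (11, 0), (11, 3), (11, 4), (11, 7), (12, 0), (12, 3), (12, 4), (12, 7), (13, 1), (13, 2), (13, 5), (13, 6)]
Holes: [(2, 1), (2, 2), (2, 5), (2, 6), (3, 0), (3, 3), (3, 4), (3, 7), (4, 0), (4, 3), (4, 4), (4, 7), (5, 1), (5, 2), (5, 5), (5, 6), (10, 1), (10, 2), (10, 5), (10, 6), (11, 0), (11, 3), (11, 4), (11, 7), (12, 0), (12, 3), (12, 4), (12, 7), (13, 1), (13, 2), (13, 5), (13, 6)]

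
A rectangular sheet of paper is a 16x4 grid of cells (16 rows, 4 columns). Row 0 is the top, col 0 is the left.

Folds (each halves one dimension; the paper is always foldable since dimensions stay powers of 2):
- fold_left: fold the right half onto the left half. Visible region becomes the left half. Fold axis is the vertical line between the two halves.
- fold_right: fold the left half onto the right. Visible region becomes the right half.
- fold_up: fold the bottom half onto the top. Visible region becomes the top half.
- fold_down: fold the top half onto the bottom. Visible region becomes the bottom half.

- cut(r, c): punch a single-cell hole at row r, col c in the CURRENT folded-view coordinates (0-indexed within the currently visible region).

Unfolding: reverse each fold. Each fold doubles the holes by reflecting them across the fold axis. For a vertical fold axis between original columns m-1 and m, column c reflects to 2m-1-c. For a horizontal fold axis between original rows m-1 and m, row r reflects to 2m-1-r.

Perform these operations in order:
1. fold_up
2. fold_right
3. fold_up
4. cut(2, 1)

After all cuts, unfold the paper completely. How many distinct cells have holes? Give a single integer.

Answer: 8

Derivation:
Op 1 fold_up: fold axis h@8; visible region now rows[0,8) x cols[0,4) = 8x4
Op 2 fold_right: fold axis v@2; visible region now rows[0,8) x cols[2,4) = 8x2
Op 3 fold_up: fold axis h@4; visible region now rows[0,4) x cols[2,4) = 4x2
Op 4 cut(2, 1): punch at orig (2,3); cuts so far [(2, 3)]; region rows[0,4) x cols[2,4) = 4x2
Unfold 1 (reflect across h@4): 2 holes -> [(2, 3), (5, 3)]
Unfold 2 (reflect across v@2): 4 holes -> [(2, 0), (2, 3), (5, 0), (5, 3)]
Unfold 3 (reflect across h@8): 8 holes -> [(2, 0), (2, 3), (5, 0), (5, 3), (10, 0), (10, 3), (13, 0), (13, 3)]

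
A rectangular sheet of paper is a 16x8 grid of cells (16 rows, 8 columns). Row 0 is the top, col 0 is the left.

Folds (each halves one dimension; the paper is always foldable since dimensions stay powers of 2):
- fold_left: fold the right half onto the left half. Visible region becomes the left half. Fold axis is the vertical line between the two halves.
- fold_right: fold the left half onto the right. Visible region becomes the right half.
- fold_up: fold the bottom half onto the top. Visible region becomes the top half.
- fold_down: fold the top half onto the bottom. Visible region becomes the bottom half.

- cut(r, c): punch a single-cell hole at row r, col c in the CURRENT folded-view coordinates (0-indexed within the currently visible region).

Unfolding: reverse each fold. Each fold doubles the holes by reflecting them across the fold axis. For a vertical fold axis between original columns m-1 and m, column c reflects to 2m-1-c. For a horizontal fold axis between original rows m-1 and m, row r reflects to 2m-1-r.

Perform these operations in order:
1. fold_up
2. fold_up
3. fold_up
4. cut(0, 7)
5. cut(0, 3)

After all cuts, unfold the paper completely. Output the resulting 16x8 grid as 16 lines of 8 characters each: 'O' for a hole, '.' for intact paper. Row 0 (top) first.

Op 1 fold_up: fold axis h@8; visible region now rows[0,8) x cols[0,8) = 8x8
Op 2 fold_up: fold axis h@4; visible region now rows[0,4) x cols[0,8) = 4x8
Op 3 fold_up: fold axis h@2; visible region now rows[0,2) x cols[0,8) = 2x8
Op 4 cut(0, 7): punch at orig (0,7); cuts so far [(0, 7)]; region rows[0,2) x cols[0,8) = 2x8
Op 5 cut(0, 3): punch at orig (0,3); cuts so far [(0, 3), (0, 7)]; region rows[0,2) x cols[0,8) = 2x8
Unfold 1 (reflect across h@2): 4 holes -> [(0, 3), (0, 7), (3, 3), (3, 7)]
Unfold 2 (reflect across h@4): 8 holes -> [(0, 3), (0, 7), (3, 3), (3, 7), (4, 3), (4, 7), (7, 3), (7, 7)]
Unfold 3 (reflect across h@8): 16 holes -> [(0, 3), (0, 7), (3, 3), (3, 7), (4, 3), (4, 7), (7, 3), (7, 7), (8, 3), (8, 7), (11, 3), (11, 7), (12, 3), (12, 7), (15, 3), (15, 7)]

Answer: ...O...O
........
........
...O...O
...O...O
........
........
...O...O
...O...O
........
........
...O...O
...O...O
........
........
...O...O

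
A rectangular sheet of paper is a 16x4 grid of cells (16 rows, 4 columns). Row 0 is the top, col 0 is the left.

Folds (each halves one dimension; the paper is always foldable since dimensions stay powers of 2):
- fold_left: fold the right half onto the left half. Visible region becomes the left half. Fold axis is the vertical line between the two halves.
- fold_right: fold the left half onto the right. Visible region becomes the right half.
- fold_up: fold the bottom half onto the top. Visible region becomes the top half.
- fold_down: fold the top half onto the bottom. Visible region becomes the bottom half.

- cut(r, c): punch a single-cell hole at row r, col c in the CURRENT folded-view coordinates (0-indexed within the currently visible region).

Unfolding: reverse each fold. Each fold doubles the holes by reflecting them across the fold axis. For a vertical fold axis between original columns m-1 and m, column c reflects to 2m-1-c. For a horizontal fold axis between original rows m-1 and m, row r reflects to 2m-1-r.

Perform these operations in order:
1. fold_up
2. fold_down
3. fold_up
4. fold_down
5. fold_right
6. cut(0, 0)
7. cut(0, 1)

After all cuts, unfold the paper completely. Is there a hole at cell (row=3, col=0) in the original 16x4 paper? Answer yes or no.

Answer: yes

Derivation:
Op 1 fold_up: fold axis h@8; visible region now rows[0,8) x cols[0,4) = 8x4
Op 2 fold_down: fold axis h@4; visible region now rows[4,8) x cols[0,4) = 4x4
Op 3 fold_up: fold axis h@6; visible region now rows[4,6) x cols[0,4) = 2x4
Op 4 fold_down: fold axis h@5; visible region now rows[5,6) x cols[0,4) = 1x4
Op 5 fold_right: fold axis v@2; visible region now rows[5,6) x cols[2,4) = 1x2
Op 6 cut(0, 0): punch at orig (5,2); cuts so far [(5, 2)]; region rows[5,6) x cols[2,4) = 1x2
Op 7 cut(0, 1): punch at orig (5,3); cuts so far [(5, 2), (5, 3)]; region rows[5,6) x cols[2,4) = 1x2
Unfold 1 (reflect across v@2): 4 holes -> [(5, 0), (5, 1), (5, 2), (5, 3)]
Unfold 2 (reflect across h@5): 8 holes -> [(4, 0), (4, 1), (4, 2), (4, 3), (5, 0), (5, 1), (5, 2), (5, 3)]
Unfold 3 (reflect across h@6): 16 holes -> [(4, 0), (4, 1), (4, 2), (4, 3), (5, 0), (5, 1), (5, 2), (5, 3), (6, 0), (6, 1), (6, 2), (6, 3), (7, 0), (7, 1), (7, 2), (7, 3)]
Unfold 4 (reflect across h@4): 32 holes -> [(0, 0), (0, 1), (0, 2), (0, 3), (1, 0), (1, 1), (1, 2), (1, 3), (2, 0), (2, 1), (2, 2), (2, 3), (3, 0), (3, 1), (3, 2), (3, 3), (4, 0), (4, 1), (4, 2), (4, 3), (5, 0), (5, 1), (5, 2), (5, 3), (6, 0), (6, 1), (6, 2), (6, 3), (7, 0), (7, 1), (7, 2), (7, 3)]
Unfold 5 (reflect across h@8): 64 holes -> [(0, 0), (0, 1), (0, 2), (0, 3), (1, 0), (1, 1), (1, 2), (1, 3), (2, 0), (2, 1), (2, 2), (2, 3), (3, 0), (3, 1), (3, 2), (3, 3), (4, 0), (4, 1), (4, 2), (4, 3), (5, 0), (5, 1), (5, 2), (5, 3), (6, 0), (6, 1), (6, 2), (6, 3), (7, 0), (7, 1), (7, 2), (7, 3), (8, 0), (8, 1), (8, 2), (8, 3), (9, 0), (9, 1), (9, 2), (9, 3), (10, 0), (10, 1), (10, 2), (10, 3), (11, 0), (11, 1), (11, 2), (11, 3), (12, 0), (12, 1), (12, 2), (12, 3), (13, 0), (13, 1), (13, 2), (13, 3), (14, 0), (14, 1), (14, 2), (14, 3), (15, 0), (15, 1), (15, 2), (15, 3)]
Holes: [(0, 0), (0, 1), (0, 2), (0, 3), (1, 0), (1, 1), (1, 2), (1, 3), (2, 0), (2, 1), (2, 2), (2, 3), (3, 0), (3, 1), (3, 2), (3, 3), (4, 0), (4, 1), (4, 2), (4, 3), (5, 0), (5, 1), (5, 2), (5, 3), (6, 0), (6, 1), (6, 2), (6, 3), (7, 0), (7, 1), (7, 2), (7, 3), (8, 0), (8, 1), (8, 2), (8, 3), (9, 0), (9, 1), (9, 2), (9, 3), (10, 0), (10, 1), (10, 2), (10, 3), (11, 0), (11, 1), (11, 2), (11, 3), (12, 0), (12, 1), (12, 2), (12, 3), (13, 0), (13, 1), (13, 2), (13, 3), (14, 0), (14, 1), (14, 2), (14, 3), (15, 0), (15, 1), (15, 2), (15, 3)]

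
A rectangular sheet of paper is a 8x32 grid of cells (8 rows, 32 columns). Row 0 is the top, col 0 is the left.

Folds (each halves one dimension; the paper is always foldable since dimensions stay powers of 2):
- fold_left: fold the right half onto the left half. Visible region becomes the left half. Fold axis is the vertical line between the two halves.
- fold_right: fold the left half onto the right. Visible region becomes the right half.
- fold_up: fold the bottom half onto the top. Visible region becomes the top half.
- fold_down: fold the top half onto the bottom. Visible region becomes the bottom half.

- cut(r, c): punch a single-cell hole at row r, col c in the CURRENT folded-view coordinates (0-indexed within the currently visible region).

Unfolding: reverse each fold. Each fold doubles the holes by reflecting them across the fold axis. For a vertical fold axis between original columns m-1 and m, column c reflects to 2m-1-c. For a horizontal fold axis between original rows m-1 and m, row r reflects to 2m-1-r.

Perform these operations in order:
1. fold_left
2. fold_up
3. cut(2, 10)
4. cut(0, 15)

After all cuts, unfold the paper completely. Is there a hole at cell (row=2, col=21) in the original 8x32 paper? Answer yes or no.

Op 1 fold_left: fold axis v@16; visible region now rows[0,8) x cols[0,16) = 8x16
Op 2 fold_up: fold axis h@4; visible region now rows[0,4) x cols[0,16) = 4x16
Op 3 cut(2, 10): punch at orig (2,10); cuts so far [(2, 10)]; region rows[0,4) x cols[0,16) = 4x16
Op 4 cut(0, 15): punch at orig (0,15); cuts so far [(0, 15), (2, 10)]; region rows[0,4) x cols[0,16) = 4x16
Unfold 1 (reflect across h@4): 4 holes -> [(0, 15), (2, 10), (5, 10), (7, 15)]
Unfold 2 (reflect across v@16): 8 holes -> [(0, 15), (0, 16), (2, 10), (2, 21), (5, 10), (5, 21), (7, 15), (7, 16)]
Holes: [(0, 15), (0, 16), (2, 10), (2, 21), (5, 10), (5, 21), (7, 15), (7, 16)]

Answer: yes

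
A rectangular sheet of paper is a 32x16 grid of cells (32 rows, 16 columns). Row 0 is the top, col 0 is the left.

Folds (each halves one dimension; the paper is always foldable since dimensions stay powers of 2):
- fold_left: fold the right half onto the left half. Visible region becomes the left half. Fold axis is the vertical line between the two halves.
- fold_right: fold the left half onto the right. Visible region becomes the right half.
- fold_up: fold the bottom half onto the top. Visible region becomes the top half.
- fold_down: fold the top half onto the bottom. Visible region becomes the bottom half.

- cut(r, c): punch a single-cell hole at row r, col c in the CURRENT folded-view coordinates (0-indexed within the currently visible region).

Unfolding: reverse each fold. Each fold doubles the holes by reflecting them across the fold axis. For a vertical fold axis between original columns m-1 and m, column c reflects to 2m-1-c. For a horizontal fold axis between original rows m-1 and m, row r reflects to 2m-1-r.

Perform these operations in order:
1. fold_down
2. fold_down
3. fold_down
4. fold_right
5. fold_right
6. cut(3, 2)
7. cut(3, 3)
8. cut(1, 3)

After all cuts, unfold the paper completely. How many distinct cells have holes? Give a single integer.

Answer: 96

Derivation:
Op 1 fold_down: fold axis h@16; visible region now rows[16,32) x cols[0,16) = 16x16
Op 2 fold_down: fold axis h@24; visible region now rows[24,32) x cols[0,16) = 8x16
Op 3 fold_down: fold axis h@28; visible region now rows[28,32) x cols[0,16) = 4x16
Op 4 fold_right: fold axis v@8; visible region now rows[28,32) x cols[8,16) = 4x8
Op 5 fold_right: fold axis v@12; visible region now rows[28,32) x cols[12,16) = 4x4
Op 6 cut(3, 2): punch at orig (31,14); cuts so far [(31, 14)]; region rows[28,32) x cols[12,16) = 4x4
Op 7 cut(3, 3): punch at orig (31,15); cuts so far [(31, 14), (31, 15)]; region rows[28,32) x cols[12,16) = 4x4
Op 8 cut(1, 3): punch at orig (29,15); cuts so far [(29, 15), (31, 14), (31, 15)]; region rows[28,32) x cols[12,16) = 4x4
Unfold 1 (reflect across v@12): 6 holes -> [(29, 8), (29, 15), (31, 8), (31, 9), (31, 14), (31, 15)]
Unfold 2 (reflect across v@8): 12 holes -> [(29, 0), (29, 7), (29, 8), (29, 15), (31, 0), (31, 1), (31, 6), (31, 7), (31, 8), (31, 9), (31, 14), (31, 15)]
Unfold 3 (reflect across h@28): 24 holes -> [(24, 0), (24, 1), (24, 6), (24, 7), (24, 8), (24, 9), (24, 14), (24, 15), (26, 0), (26, 7), (26, 8), (26, 15), (29, 0), (29, 7), (29, 8), (29, 15), (31, 0), (31, 1), (31, 6), (31, 7), (31, 8), (31, 9), (31, 14), (31, 15)]
Unfold 4 (reflect across h@24): 48 holes -> [(16, 0), (16, 1), (16, 6), (16, 7), (16, 8), (16, 9), (16, 14), (16, 15), (18, 0), (18, 7), (18, 8), (18, 15), (21, 0), (21, 7), (21, 8), (21, 15), (23, 0), (23, 1), (23, 6), (23, 7), (23, 8), (23, 9), (23, 14), (23, 15), (24, 0), (24, 1), (24, 6), (24, 7), (24, 8), (24, 9), (24, 14), (24, 15), (26, 0), (26, 7), (26, 8), (26, 15), (29, 0), (29, 7), (29, 8), (29, 15), (31, 0), (31, 1), (31, 6), (31, 7), (31, 8), (31, 9), (31, 14), (31, 15)]
Unfold 5 (reflect across h@16): 96 holes -> [(0, 0), (0, 1), (0, 6), (0, 7), (0, 8), (0, 9), (0, 14), (0, 15), (2, 0), (2, 7), (2, 8), (2, 15), (5, 0), (5, 7), (5, 8), (5, 15), (7, 0), (7, 1), (7, 6), (7, 7), (7, 8), (7, 9), (7, 14), (7, 15), (8, 0), (8, 1), (8, 6), (8, 7), (8, 8), (8, 9), (8, 14), (8, 15), (10, 0), (10, 7), (10, 8), (10, 15), (13, 0), (13, 7), (13, 8), (13, 15), (15, 0), (15, 1), (15, 6), (15, 7), (15, 8), (15, 9), (15, 14), (15, 15), (16, 0), (16, 1), (16, 6), (16, 7), (16, 8), (16, 9), (16, 14), (16, 15), (18, 0), (18, 7), (18, 8), (18, 15), (21, 0), (21, 7), (21, 8), (21, 15), (23, 0), (23, 1), (23, 6), (23, 7), (23, 8), (23, 9), (23, 14), (23, 15), (24, 0), (24, 1), (24, 6), (24, 7), (24, 8), (24, 9), (24, 14), (24, 15), (26, 0), (26, 7), (26, 8), (26, 15), (29, 0), (29, 7), (29, 8), (29, 15), (31, 0), (31, 1), (31, 6), (31, 7), (31, 8), (31, 9), (31, 14), (31, 15)]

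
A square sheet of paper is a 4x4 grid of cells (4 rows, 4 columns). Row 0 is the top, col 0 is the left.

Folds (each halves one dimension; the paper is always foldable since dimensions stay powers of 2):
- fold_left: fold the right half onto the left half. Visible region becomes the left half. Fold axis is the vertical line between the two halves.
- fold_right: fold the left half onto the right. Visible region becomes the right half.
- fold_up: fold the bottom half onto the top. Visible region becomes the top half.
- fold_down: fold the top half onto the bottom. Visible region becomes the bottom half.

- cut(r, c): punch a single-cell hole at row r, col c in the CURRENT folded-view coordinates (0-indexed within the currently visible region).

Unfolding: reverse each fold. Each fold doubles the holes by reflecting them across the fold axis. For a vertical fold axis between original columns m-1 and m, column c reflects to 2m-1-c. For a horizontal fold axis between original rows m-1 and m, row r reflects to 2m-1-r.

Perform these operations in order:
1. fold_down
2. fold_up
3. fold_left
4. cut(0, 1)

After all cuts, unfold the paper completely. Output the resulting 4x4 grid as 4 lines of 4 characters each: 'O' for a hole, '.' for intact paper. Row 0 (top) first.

Op 1 fold_down: fold axis h@2; visible region now rows[2,4) x cols[0,4) = 2x4
Op 2 fold_up: fold axis h@3; visible region now rows[2,3) x cols[0,4) = 1x4
Op 3 fold_left: fold axis v@2; visible region now rows[2,3) x cols[0,2) = 1x2
Op 4 cut(0, 1): punch at orig (2,1); cuts so far [(2, 1)]; region rows[2,3) x cols[0,2) = 1x2
Unfold 1 (reflect across v@2): 2 holes -> [(2, 1), (2, 2)]
Unfold 2 (reflect across h@3): 4 holes -> [(2, 1), (2, 2), (3, 1), (3, 2)]
Unfold 3 (reflect across h@2): 8 holes -> [(0, 1), (0, 2), (1, 1), (1, 2), (2, 1), (2, 2), (3, 1), (3, 2)]

Answer: .OO.
.OO.
.OO.
.OO.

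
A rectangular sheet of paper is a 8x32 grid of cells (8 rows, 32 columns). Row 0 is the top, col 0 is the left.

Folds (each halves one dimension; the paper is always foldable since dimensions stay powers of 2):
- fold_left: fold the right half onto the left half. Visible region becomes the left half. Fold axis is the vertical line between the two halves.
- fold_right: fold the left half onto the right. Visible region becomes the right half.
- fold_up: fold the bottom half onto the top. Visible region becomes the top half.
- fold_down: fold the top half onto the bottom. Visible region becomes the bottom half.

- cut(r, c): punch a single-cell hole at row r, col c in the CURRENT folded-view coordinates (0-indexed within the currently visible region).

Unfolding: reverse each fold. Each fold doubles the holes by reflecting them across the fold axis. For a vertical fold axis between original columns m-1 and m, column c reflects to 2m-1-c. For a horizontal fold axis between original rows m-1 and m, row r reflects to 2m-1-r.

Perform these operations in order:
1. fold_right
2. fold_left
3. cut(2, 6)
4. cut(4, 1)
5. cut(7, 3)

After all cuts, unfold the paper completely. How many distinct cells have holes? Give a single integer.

Answer: 12

Derivation:
Op 1 fold_right: fold axis v@16; visible region now rows[0,8) x cols[16,32) = 8x16
Op 2 fold_left: fold axis v@24; visible region now rows[0,8) x cols[16,24) = 8x8
Op 3 cut(2, 6): punch at orig (2,22); cuts so far [(2, 22)]; region rows[0,8) x cols[16,24) = 8x8
Op 4 cut(4, 1): punch at orig (4,17); cuts so far [(2, 22), (4, 17)]; region rows[0,8) x cols[16,24) = 8x8
Op 5 cut(7, 3): punch at orig (7,19); cuts so far [(2, 22), (4, 17), (7, 19)]; region rows[0,8) x cols[16,24) = 8x8
Unfold 1 (reflect across v@24): 6 holes -> [(2, 22), (2, 25), (4, 17), (4, 30), (7, 19), (7, 28)]
Unfold 2 (reflect across v@16): 12 holes -> [(2, 6), (2, 9), (2, 22), (2, 25), (4, 1), (4, 14), (4, 17), (4, 30), (7, 3), (7, 12), (7, 19), (7, 28)]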